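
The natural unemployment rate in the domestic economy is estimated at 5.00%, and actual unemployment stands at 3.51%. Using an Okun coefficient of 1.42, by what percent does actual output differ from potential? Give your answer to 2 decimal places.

The unemployment gap is 3.51 - 5 = -1.49 percentage points.
Okun's law gives an output gap of -1.42 × (-1.49) = 2.1158%, i.e. 2.12% above potential.

2.12%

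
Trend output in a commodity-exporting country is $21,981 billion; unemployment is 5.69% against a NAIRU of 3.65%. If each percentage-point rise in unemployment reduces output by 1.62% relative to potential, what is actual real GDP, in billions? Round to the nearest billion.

$21,255 billion

Unemployment gap = 5.69 - 3.65 = 2.04 points, so the output gap is -1.62 × 2.04 = -3.3048%.
Actual GDP = 21981 × (1 - 3.3048/100) = 21981 × 0.966952 ≈ 21255 billion.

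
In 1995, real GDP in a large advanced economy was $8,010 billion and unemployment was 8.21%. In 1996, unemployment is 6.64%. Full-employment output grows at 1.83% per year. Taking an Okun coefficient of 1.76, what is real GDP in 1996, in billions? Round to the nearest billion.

Δu = 6.64 - 8.21 = -1.57 points.
Okun's law (growth form): g_Y = g_Y* - β × Δu = 1.83 - 1.76 × (-1.57) = 1.83 + 2.7632 = 4.5932%.
Real GDP in the next year = 8010 × (1 + 4.5932/100) = 8010 × 1.045932 ≈ 8378 billion.

$8,378 billion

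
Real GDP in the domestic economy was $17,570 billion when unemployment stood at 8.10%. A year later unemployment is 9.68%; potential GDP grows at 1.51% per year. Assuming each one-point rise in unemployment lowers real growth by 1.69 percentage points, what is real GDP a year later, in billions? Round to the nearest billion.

$17,366 billion

Δu = 9.68 - 8.1 = 1.58 points.
Okun's law (growth form): g_Y = g_Y* - β × Δu = 1.51 - 1.69 × (1.58) = 1.51 - 2.6702 = -1.1602%.
Real GDP in the next year = 17570 × (1 - 1.1602/100) = 17570 × 0.988398 ≈ 17366 billion.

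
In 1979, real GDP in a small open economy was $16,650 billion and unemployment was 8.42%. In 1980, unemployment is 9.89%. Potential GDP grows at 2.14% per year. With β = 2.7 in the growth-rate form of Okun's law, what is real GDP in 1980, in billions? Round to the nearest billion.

Δu = 9.89 - 8.42 = 1.47 points.
Okun's law (growth form): g_Y = g_Y* - β × Δu = 2.14 - 2.7 × (1.47) = 2.14 - 3.969 = -1.829%.
Real GDP in the next year = 16650 × (1 - 1.829/100) = 16650 × 0.98171 ≈ 16345 billion.

$16,345 billion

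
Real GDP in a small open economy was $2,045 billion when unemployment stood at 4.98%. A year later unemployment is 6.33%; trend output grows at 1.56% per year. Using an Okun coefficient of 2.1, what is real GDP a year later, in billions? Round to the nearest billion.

$2,019 billion

Δu = 6.33 - 4.98 = 1.35 points.
Okun's law (growth form): g_Y = g_Y* - β × Δu = 1.56 - 2.1 × (1.35) = 1.56 - 2.835 = -1.275%.
Real GDP in the next year = 2045 × (1 - 1.275/100) = 2045 × 0.98725 ≈ 2019 billion.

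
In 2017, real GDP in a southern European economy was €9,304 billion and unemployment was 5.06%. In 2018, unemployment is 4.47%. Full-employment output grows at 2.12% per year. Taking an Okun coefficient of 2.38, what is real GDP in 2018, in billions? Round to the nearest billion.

Δu = 4.47 - 5.06 = -0.59 points.
Okun's law (growth form): g_Y = g_Y* - β × Δu = 2.12 - 2.38 × (-0.59) = 2.12 + 1.4042 = 3.5242%.
Real GDP in the next year = 9304 × (1 + 3.5242/100) = 9304 × 1.035242 ≈ 9632 billion.

€9,632 billion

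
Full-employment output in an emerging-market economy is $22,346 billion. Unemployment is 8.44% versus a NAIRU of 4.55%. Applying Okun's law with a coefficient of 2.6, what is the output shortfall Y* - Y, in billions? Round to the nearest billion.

$2,260 billion

Output gap = -2.6 × (8.44 - 4.55) = -2.6 × 3.89 = -10.114%.
Actual GDP ≈ 22346 × 0.89886 ≈ 20086 billion, so the shortfall is 22346 - 20086 = 2260 billion.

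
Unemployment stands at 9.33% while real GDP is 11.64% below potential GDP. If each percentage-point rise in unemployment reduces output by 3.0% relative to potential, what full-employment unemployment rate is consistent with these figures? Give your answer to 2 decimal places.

From Okun's law, u - u* = -(output gap)/β = -(-11.64)/3.0 = 3.88 points.
So u* = 9.33 - 3.88 = 5.45%.

5.45%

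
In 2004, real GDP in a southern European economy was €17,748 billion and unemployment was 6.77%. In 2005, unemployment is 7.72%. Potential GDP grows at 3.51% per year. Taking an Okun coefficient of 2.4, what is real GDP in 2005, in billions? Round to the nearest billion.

Δu = 7.72 - 6.77 = 0.95 points.
Okun's law (growth form): g_Y = g_Y* - β × Δu = 3.51 - 2.4 × (0.95) = 3.51 - 2.28 = 1.23%.
Real GDP in the next year = 17748 × (1 + 1.23/100) = 17748 × 1.0123 ≈ 17966 billion.

€17,966 billion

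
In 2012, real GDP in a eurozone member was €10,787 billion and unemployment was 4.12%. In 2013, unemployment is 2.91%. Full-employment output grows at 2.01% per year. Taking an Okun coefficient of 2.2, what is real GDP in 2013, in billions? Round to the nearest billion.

Δu = 2.91 - 4.12 = -1.21 points.
Okun's law (growth form): g_Y = g_Y* - β × Δu = 2.01 - 2.2 × (-1.21) = 2.01 + 2.662 = 4.672%.
Real GDP in the next year = 10787 × (1 + 4.672/100) = 10787 × 1.04672 ≈ 11291 billion.

€11,291 billion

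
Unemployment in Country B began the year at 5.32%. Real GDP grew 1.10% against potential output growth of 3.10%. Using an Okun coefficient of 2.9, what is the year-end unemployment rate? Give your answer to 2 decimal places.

Growth-rate Okun's law: g_Y = g_Y* - β × Δu, so Δu = (g_Y* - g_Y)/β.
Δu = (3.1 - 1.1)/2.9 = 2/2.9 = 0.69 percentage points.
Year-end unemployment = 5.32 + 0.69 = 6.01%.

6.01%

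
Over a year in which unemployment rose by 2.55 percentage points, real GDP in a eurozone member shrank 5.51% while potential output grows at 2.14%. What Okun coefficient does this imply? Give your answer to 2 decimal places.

β ≈ 3.00

Growth form: g_Y = g_Y* - β × Δu, so β = (g_Y* - g_Y)/Δu.
β = (2.14 + 5.51)/2.55 = 7.65/2.55 = 3.00.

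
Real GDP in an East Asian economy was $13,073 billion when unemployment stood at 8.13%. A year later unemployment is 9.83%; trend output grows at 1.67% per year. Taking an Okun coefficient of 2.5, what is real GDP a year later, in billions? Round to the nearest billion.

$12,736 billion

Δu = 9.83 - 8.13 = 1.7 points.
Okun's law (growth form): g_Y = g_Y* - β × Δu = 1.67 - 2.5 × (1.70) = 1.67 - 4.25 = -2.58%.
Real GDP in the next year = 13073 × (1 - 2.58/100) = 13073 × 0.9742 ≈ 12736 billion.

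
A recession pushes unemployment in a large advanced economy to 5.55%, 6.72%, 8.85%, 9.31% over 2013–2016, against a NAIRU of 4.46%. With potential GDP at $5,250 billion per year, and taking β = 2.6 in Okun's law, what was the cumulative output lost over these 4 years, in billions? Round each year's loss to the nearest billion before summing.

Year 2013: gap = -2.6 × (5.55 - 4.46) = -2.834%, loss ≈ 5250 × 2.834/100 ≈ 149.
Year 2014: gap = -2.6 × (6.72 - 4.46) = -5.876%, loss ≈ 5250 × 5.876/100 ≈ 308.
Year 2015: gap = -2.6 × (8.85 - 4.46) = -11.414%, loss ≈ 5250 × 11.414/100 ≈ 599.
Year 2016: gap = -2.6 × (9.31 - 4.46) = -12.61%, loss ≈ 5250 × 12.61/100 ≈ 662.
Total lost output = 149 + 308 + 599 + 662 = 1718 billion.

$1,718 billion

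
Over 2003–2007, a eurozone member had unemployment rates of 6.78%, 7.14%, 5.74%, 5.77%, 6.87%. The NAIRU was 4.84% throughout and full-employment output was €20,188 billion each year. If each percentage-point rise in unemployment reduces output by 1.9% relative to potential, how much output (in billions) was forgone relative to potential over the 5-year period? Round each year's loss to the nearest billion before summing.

Year 2003: gap = -1.9 × (6.78 - 4.84) = -3.686%, loss ≈ 20188 × 3.686/100 ≈ 744.
Year 2004: gap = -1.9 × (7.14 - 4.84) = -4.37%, loss ≈ 20188 × 4.37/100 ≈ 882.
Year 2005: gap = -1.9 × (5.74 - 4.84) = -1.71%, loss ≈ 20188 × 1.71/100 ≈ 345.
Year 2006: gap = -1.9 × (5.77 - 4.84) = -1.767%, loss ≈ 20188 × 1.767/100 ≈ 357.
Year 2007: gap = -1.9 × (6.87 - 4.84) = -3.857%, loss ≈ 20188 × 3.857/100 ≈ 779.
Total lost output = 744 + 882 + 345 + 357 + 779 = 3107 billion.

€3,107 billion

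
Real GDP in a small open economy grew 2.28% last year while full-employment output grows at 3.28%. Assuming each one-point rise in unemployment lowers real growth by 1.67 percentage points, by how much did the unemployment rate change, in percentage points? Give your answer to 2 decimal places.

Growth-rate Okun's law: g_Y = g_Y* - β × Δu, so Δu = (g_Y* - g_Y)/β.
Δu = (3.28 - 2.28)/1.67 = 1/1.67 = 0.60 percentage points.

0.60 percentage points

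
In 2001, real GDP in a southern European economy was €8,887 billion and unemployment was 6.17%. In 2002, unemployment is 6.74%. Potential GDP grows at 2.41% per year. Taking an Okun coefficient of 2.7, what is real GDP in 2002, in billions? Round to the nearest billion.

€8,964 billion

Δu = 6.74 - 6.17 = 0.57 points.
Okun's law (growth form): g_Y = g_Y* - β × Δu = 2.41 - 2.7 × (0.57) = 2.41 - 1.539 = 0.871%.
Real GDP in the next year = 8887 × (1 + 0.871/100) = 8887 × 1.00871 ≈ 8964 billion.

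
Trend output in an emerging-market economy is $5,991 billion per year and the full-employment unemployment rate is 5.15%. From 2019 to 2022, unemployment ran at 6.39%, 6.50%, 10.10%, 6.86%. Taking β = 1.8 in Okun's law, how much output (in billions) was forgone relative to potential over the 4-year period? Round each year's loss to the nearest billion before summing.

Year 2019: gap = -1.8 × (6.39 - 5.15) = -2.232%, loss ≈ 5991 × 2.232/100 ≈ 134.
Year 2020: gap = -1.8 × (6.5 - 5.15) = -2.43%, loss ≈ 5991 × 2.43/100 ≈ 146.
Year 2021: gap = -1.8 × (10.1 - 5.15) = -8.91%, loss ≈ 5991 × 8.91/100 ≈ 534.
Year 2022: gap = -1.8 × (6.86 - 5.15) = -3.078%, loss ≈ 5991 × 3.078/100 ≈ 184.
Total lost output = 134 + 146 + 534 + 184 = 998 billion.

$998 billion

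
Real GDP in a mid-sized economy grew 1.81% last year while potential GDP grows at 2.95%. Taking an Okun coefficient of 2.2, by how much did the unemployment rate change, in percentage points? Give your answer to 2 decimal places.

Growth-rate Okun's law: g_Y = g_Y* - β × Δu, so Δu = (g_Y* - g_Y)/β.
Δu = (2.95 - 1.81)/2.2 = 1.14/2.2 = 0.52 percentage points.

0.52 percentage points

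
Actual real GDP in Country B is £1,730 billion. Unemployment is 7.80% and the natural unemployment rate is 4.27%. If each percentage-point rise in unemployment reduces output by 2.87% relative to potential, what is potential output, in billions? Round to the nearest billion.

Unemployment gap = 7.8 - 4.27 = 3.53 points, so output gap = -2.87 × 3.53 = -10.1311%.
Since Y = Y* × (1 + gap/100), Y* = 1730/0.898689 ≈ 1925 billion.

£1,925 billion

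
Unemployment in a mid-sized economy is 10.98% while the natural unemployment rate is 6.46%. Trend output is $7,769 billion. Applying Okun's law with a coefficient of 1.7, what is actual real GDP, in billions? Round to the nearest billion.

$7,172 billion

Unemployment gap = 10.98 - 6.46 = 4.52 points, so the output gap is -1.7 × 4.52 = -7.684%.
Actual GDP = 7769 × (1 - 7.684/100) = 7769 × 0.92316 ≈ 7172 billion.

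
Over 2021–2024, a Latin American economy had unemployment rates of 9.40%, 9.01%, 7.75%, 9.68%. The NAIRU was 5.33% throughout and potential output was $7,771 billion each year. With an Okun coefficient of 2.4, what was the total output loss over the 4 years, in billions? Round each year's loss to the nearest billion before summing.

Year 2021: gap = -2.4 × (9.4 - 5.33) = -9.768%, loss ≈ 7771 × 9.768/100 ≈ 759.
Year 2022: gap = -2.4 × (9.01 - 5.33) = -8.832%, loss ≈ 7771 × 8.832/100 ≈ 686.
Year 2023: gap = -2.4 × (7.75 - 5.33) = -5.808%, loss ≈ 7771 × 5.808/100 ≈ 451.
Year 2024: gap = -2.4 × (9.68 - 5.33) = -10.44%, loss ≈ 7771 × 10.44/100 ≈ 811.
Total lost output = 759 + 686 + 451 + 811 = 2707 billion.

$2,707 billion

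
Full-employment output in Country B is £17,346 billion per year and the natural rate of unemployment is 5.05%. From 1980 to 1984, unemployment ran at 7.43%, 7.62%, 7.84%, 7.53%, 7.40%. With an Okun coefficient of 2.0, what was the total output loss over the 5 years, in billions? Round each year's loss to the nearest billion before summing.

£4,361 billion

Year 1980: gap = -2.0 × (7.43 - 5.05) = -4.76%, loss ≈ 17346 × 4.76/100 ≈ 826.
Year 1981: gap = -2.0 × (7.62 - 5.05) = -5.14%, loss ≈ 17346 × 5.14/100 ≈ 892.
Year 1982: gap = -2.0 × (7.84 - 5.05) = -5.58%, loss ≈ 17346 × 5.58/100 ≈ 968.
Year 1983: gap = -2.0 × (7.53 - 5.05) = -4.96%, loss ≈ 17346 × 4.96/100 ≈ 860.
Year 1984: gap = -2.0 × (7.4 - 5.05) = -4.7%, loss ≈ 17346 × 4.7/100 ≈ 815.
Total lost output = 826 + 892 + 968 + 860 + 815 = 4361 billion.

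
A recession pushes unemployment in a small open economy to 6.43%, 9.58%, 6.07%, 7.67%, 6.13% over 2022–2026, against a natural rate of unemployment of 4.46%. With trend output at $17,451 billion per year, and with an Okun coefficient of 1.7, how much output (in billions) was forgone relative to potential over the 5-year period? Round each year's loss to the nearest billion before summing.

$4,028 billion

Year 2022: gap = -1.7 × (6.43 - 4.46) = -3.349%, loss ≈ 17451 × 3.349/100 ≈ 584.
Year 2023: gap = -1.7 × (9.58 - 4.46) = -8.704%, loss ≈ 17451 × 8.704/100 ≈ 1519.
Year 2024: gap = -1.7 × (6.07 - 4.46) = -2.737%, loss ≈ 17451 × 2.737/100 ≈ 478.
Year 2025: gap = -1.7 × (7.67 - 4.46) = -5.457%, loss ≈ 17451 × 5.457/100 ≈ 952.
Year 2026: gap = -1.7 × (6.13 - 4.46) = -2.839%, loss ≈ 17451 × 2.839/100 ≈ 495.
Total lost output = 584 + 1519 + 478 + 952 + 495 = 4028 billion.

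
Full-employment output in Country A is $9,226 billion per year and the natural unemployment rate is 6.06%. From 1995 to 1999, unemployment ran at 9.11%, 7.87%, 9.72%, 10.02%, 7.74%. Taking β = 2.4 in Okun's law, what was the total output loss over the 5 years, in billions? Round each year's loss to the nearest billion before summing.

Year 1995: gap = -2.4 × (9.11 - 6.06) = -7.32%, loss ≈ 9226 × 7.32/100 ≈ 675.
Year 1996: gap = -2.4 × (7.87 - 6.06) = -4.344%, loss ≈ 9226 × 4.344/100 ≈ 401.
Year 1997: gap = -2.4 × (9.72 - 6.06) = -8.784%, loss ≈ 9226 × 8.784/100 ≈ 810.
Year 1998: gap = -2.4 × (10.02 - 6.06) = -9.504%, loss ≈ 9226 × 9.504/100 ≈ 877.
Year 1999: gap = -2.4 × (7.74 - 6.06) = -4.032%, loss ≈ 9226 × 4.032/100 ≈ 372.
Total lost output = 675 + 401 + 810 + 877 + 372 = 3135 billion.

$3,135 billion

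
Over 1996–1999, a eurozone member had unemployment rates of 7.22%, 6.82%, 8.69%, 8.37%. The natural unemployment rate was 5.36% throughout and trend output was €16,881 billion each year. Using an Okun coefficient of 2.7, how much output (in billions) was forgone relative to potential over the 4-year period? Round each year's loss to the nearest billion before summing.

Year 1996: gap = -2.7 × (7.22 - 5.36) = -5.022%, loss ≈ 16881 × 5.022/100 ≈ 848.
Year 1997: gap = -2.7 × (6.82 - 5.36) = -3.942%, loss ≈ 16881 × 3.942/100 ≈ 665.
Year 1998: gap = -2.7 × (8.69 - 5.36) = -8.991%, loss ≈ 16881 × 8.991/100 ≈ 1518.
Year 1999: gap = -2.7 × (8.37 - 5.36) = -8.127%, loss ≈ 16881 × 8.127/100 ≈ 1372.
Total lost output = 848 + 665 + 1518 + 1372 = 4403 billion.

€4,403 billion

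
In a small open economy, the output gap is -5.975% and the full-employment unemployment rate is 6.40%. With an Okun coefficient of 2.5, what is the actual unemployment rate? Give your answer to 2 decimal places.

8.79%

From Okun's law, u - u* = -(output gap)/β = -(-5.975)/2.5 = 2.39 points.
So u = 6.4 + 2.39 = 8.79%.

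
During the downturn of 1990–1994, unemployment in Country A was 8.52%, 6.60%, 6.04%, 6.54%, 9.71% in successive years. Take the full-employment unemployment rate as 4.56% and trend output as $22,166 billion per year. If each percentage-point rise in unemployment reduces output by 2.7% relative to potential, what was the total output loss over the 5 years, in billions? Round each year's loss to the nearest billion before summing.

Year 1990: gap = -2.7 × (8.52 - 4.56) = -10.692%, loss ≈ 22166 × 10.692/100 ≈ 2370.
Year 1991: gap = -2.7 × (6.6 - 4.56) = -5.508%, loss ≈ 22166 × 5.508/100 ≈ 1221.
Year 1992: gap = -2.7 × (6.04 - 4.56) = -3.996%, loss ≈ 22166 × 3.996/100 ≈ 886.
Year 1993: gap = -2.7 × (6.54 - 4.56) = -5.346%, loss ≈ 22166 × 5.346/100 ≈ 1185.
Year 1994: gap = -2.7 × (9.71 - 4.56) = -13.905%, loss ≈ 22166 × 13.905/100 ≈ 3082.
Total lost output = 2370 + 1221 + 886 + 1185 + 3082 = 8744 billion.

$8,744 billion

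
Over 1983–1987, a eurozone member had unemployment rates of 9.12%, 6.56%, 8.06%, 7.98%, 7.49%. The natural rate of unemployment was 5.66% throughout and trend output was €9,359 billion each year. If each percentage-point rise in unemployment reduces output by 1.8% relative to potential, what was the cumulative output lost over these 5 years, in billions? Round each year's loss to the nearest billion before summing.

€1,838 billion

Year 1983: gap = -1.8 × (9.12 - 5.66) = -6.228%, loss ≈ 9359 × 6.228/100 ≈ 583.
Year 1984: gap = -1.8 × (6.56 - 5.66) = -1.62%, loss ≈ 9359 × 1.62/100 ≈ 152.
Year 1985: gap = -1.8 × (8.06 - 5.66) = -4.32%, loss ≈ 9359 × 4.32/100 ≈ 404.
Year 1986: gap = -1.8 × (7.98 - 5.66) = -4.176%, loss ≈ 9359 × 4.176/100 ≈ 391.
Year 1987: gap = -1.8 × (7.49 - 5.66) = -3.294%, loss ≈ 9359 × 3.294/100 ≈ 308.
Total lost output = 583 + 152 + 404 + 391 + 308 = 1838 billion.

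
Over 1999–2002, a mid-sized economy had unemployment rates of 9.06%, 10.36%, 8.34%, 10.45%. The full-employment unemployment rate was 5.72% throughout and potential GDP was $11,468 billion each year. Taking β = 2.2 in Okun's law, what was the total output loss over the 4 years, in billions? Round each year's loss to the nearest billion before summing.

$3,868 billion

Year 1999: gap = -2.2 × (9.06 - 5.72) = -7.348%, loss ≈ 11468 × 7.348/100 ≈ 843.
Year 2000: gap = -2.2 × (10.36 - 5.72) = -10.208%, loss ≈ 11468 × 10.208/100 ≈ 1171.
Year 2001: gap = -2.2 × (8.34 - 5.72) = -5.764%, loss ≈ 11468 × 5.764/100 ≈ 661.
Year 2002: gap = -2.2 × (10.45 - 5.72) = -10.406%, loss ≈ 11468 × 10.406/100 ≈ 1193.
Total lost output = 843 + 1171 + 661 + 1193 = 3868 billion.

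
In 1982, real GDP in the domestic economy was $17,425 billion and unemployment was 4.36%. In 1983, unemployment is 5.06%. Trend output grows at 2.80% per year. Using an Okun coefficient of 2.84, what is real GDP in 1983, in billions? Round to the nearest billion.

$17,566 billion

Δu = 5.06 - 4.36 = 0.7 points.
Okun's law (growth form): g_Y = g_Y* - β × Δu = 2.80 - 2.84 × (0.70) = 2.8 - 1.988 = 0.812%.
Real GDP in the next year = 17425 × (1 + 0.812/100) = 17425 × 1.00812 ≈ 17566 billion.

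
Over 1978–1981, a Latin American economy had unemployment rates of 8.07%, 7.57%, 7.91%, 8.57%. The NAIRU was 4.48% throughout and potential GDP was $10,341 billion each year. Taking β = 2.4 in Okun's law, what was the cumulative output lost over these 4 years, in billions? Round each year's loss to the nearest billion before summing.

Year 1978: gap = -2.4 × (8.07 - 4.48) = -8.616%, loss ≈ 10341 × 8.616/100 ≈ 891.
Year 1979: gap = -2.4 × (7.57 - 4.48) = -7.416%, loss ≈ 10341 × 7.416/100 ≈ 767.
Year 1980: gap = -2.4 × (7.91 - 4.48) = -8.232%, loss ≈ 10341 × 8.232/100 ≈ 851.
Year 1981: gap = -2.4 × (8.57 - 4.48) = -9.816%, loss ≈ 10341 × 9.816/100 ≈ 1015.
Total lost output = 891 + 767 + 851 + 1015 = 3524 billion.

$3,524 billion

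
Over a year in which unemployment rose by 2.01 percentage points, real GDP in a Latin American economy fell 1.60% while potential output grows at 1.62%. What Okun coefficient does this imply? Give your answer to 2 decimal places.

Growth form: g_Y = g_Y* - β × Δu, so β = (g_Y* - g_Y)/Δu.
β = (1.62 + 1.6)/2.01 = 3.22/2.01 = 1.60.

β ≈ 1.60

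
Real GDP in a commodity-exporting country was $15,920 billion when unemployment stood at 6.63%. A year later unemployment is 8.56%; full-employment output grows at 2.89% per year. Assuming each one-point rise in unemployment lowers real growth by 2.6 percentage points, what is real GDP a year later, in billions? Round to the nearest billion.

Δu = 8.56 - 6.63 = 1.93 points.
Okun's law (growth form): g_Y = g_Y* - β × Δu = 2.89 - 2.6 × (1.93) = 2.89 - 5.018 = -2.128%.
Real GDP in the next year = 15920 × (1 - 2.128/100) = 15920 × 0.97872 ≈ 15581 billion.

$15,581 billion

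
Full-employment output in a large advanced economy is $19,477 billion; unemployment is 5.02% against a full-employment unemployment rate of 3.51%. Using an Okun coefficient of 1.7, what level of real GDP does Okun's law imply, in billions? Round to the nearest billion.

$18,977 billion

Unemployment gap = 5.02 - 3.51 = 1.51 points, so the output gap is -1.7 × 1.51 = -2.567%.
Actual GDP = 19477 × (1 - 2.567/100) = 19477 × 0.97433 ≈ 18977 billion.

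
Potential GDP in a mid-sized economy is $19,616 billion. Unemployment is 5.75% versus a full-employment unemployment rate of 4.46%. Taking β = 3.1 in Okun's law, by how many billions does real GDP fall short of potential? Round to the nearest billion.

$784 billion

Output gap = -3.1 × (5.75 - 4.46) = -3.1 × 1.29 = -3.999%.
Actual GDP ≈ 19616 × 0.96001 ≈ 18832 billion, so the shortfall is 19616 - 18832 = 784 billion.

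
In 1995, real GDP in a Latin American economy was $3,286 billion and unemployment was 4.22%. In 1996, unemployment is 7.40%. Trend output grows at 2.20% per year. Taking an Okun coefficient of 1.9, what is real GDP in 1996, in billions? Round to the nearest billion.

$3,160 billion

Δu = 7.4 - 4.22 = 3.18 points.
Okun's law (growth form): g_Y = g_Y* - β × Δu = 2.20 - 1.9 × (3.18) = 2.2 - 6.042 = -3.842%.
Real GDP in the next year = 3286 × (1 - 3.842/100) = 3286 × 0.96158 ≈ 3160 billion.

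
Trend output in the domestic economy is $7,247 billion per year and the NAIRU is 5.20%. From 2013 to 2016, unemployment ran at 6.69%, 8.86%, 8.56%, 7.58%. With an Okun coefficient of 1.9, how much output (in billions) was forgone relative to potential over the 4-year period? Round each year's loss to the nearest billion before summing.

$1,500 billion

Year 2013: gap = -1.9 × (6.69 - 5.2) = -2.831%, loss ≈ 7247 × 2.831/100 ≈ 205.
Year 2014: gap = -1.9 × (8.86 - 5.2) = -6.954%, loss ≈ 7247 × 6.954/100 ≈ 504.
Year 2015: gap = -1.9 × (8.56 - 5.2) = -6.384%, loss ≈ 7247 × 6.384/100 ≈ 463.
Year 2016: gap = -1.9 × (7.58 - 5.2) = -4.522%, loss ≈ 7247 × 4.522/100 ≈ 328.
Total lost output = 205 + 504 + 463 + 328 = 1500 billion.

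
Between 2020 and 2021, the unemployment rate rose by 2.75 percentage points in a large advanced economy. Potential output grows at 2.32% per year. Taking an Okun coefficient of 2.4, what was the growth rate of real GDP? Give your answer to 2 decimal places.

-4.28%

Growth-rate Okun's law: g_Y = g_Y* - β × Δu.
g_Y = 2.32 - 2.4 × (2.75) = 2.32 - 6.6 = -4.28%, i.e. -4.28% to 2 d.p.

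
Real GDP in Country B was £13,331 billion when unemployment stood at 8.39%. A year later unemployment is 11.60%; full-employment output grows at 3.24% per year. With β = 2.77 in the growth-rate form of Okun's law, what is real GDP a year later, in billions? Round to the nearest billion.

Δu = 11.6 - 8.39 = 3.21 points.
Okun's law (growth form): g_Y = g_Y* - β × Δu = 3.24 - 2.77 × (3.21) = 3.24 - 8.8917 = -5.6517%.
Real GDP in the next year = 13331 × (1 - 5.6517/100) = 13331 × 0.943483 ≈ 12578 billion.

£12,578 billion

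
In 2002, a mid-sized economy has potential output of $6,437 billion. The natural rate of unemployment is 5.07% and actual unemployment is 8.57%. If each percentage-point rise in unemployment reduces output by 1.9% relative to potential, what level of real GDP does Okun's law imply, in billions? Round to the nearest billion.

$6,009 billion

Unemployment gap = 8.57 - 5.07 = 3.5 points, so the output gap is -1.9 × 3.5 = -6.65%.
Actual GDP = 6437 × (1 - 6.65/100) = 6437 × 0.9335 ≈ 6009 billion.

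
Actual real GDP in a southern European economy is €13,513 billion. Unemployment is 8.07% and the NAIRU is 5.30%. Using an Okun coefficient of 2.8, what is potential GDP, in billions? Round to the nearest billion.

€14,649 billion

Unemployment gap = 8.07 - 5.3 = 2.77 points, so output gap = -2.8 × 2.77 = -7.756%.
Since Y = Y* × (1 + gap/100), Y* = 13513/0.92244 ≈ 14649 billion.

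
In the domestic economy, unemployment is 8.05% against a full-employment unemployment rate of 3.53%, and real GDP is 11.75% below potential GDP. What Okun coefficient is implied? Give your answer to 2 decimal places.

Okun's law: output gap = -β × (u - u*).
-11.75 = -β × (8.05 - 3.53) = -β × 4.52, so β = 11.75/4.52 = 2.60.

β ≈ 2.60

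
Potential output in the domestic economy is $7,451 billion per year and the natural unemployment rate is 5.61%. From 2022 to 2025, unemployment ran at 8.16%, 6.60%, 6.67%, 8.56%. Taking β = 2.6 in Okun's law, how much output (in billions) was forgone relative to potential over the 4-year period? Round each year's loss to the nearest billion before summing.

$1,462 billion

Year 2022: gap = -2.6 × (8.16 - 5.61) = -6.63%, loss ≈ 7451 × 6.63/100 ≈ 494.
Year 2023: gap = -2.6 × (6.6 - 5.61) = -2.574%, loss ≈ 7451 × 2.574/100 ≈ 192.
Year 2024: gap = -2.6 × (6.67 - 5.61) = -2.756%, loss ≈ 7451 × 2.756/100 ≈ 205.
Year 2025: gap = -2.6 × (8.56 - 5.61) = -7.67%, loss ≈ 7451 × 7.67/100 ≈ 571.
Total lost output = 494 + 192 + 205 + 571 = 1462 billion.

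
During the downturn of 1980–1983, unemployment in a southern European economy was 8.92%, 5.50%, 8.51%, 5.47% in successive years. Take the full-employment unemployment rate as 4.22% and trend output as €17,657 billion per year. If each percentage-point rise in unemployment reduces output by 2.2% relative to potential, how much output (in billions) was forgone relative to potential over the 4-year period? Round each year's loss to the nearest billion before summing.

€4,475 billion

Year 1980: gap = -2.2 × (8.92 - 4.22) = -10.34%, loss ≈ 17657 × 10.34/100 ≈ 1826.
Year 1981: gap = -2.2 × (5.5 - 4.22) = -2.816%, loss ≈ 17657 × 2.816/100 ≈ 497.
Year 1982: gap = -2.2 × (8.51 - 4.22) = -9.438%, loss ≈ 17657 × 9.438/100 ≈ 1666.
Year 1983: gap = -2.2 × (5.47 - 4.22) = -2.75%, loss ≈ 17657 × 2.75/100 ≈ 486.
Total lost output = 1826 + 497 + 1666 + 486 = 4475 billion.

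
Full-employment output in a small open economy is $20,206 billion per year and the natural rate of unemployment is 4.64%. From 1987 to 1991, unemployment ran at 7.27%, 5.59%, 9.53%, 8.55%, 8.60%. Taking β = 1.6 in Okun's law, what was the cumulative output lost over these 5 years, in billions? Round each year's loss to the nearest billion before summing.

Year 1987: gap = -1.6 × (7.27 - 4.64) = -4.208%, loss ≈ 20206 × 4.208/100 ≈ 850.
Year 1988: gap = -1.6 × (5.59 - 4.64) = -1.52%, loss ≈ 20206 × 1.52/100 ≈ 307.
Year 1989: gap = -1.6 × (9.53 - 4.64) = -7.824%, loss ≈ 20206 × 7.824/100 ≈ 1581.
Year 1990: gap = -1.6 × (8.55 - 4.64) = -6.256%, loss ≈ 20206 × 6.256/100 ≈ 1264.
Year 1991: gap = -1.6 × (8.6 - 4.64) = -6.336%, loss ≈ 20206 × 6.336/100 ≈ 1280.
Total lost output = 850 + 307 + 1581 + 1264 + 1280 = 5282 billion.

$5,282 billion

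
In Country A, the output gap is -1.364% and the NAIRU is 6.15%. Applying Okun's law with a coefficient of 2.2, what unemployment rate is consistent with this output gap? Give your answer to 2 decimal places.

6.77%

From Okun's law, u - u* = -(output gap)/β = -(-1.364)/2.2 = 0.62 points.
So u = 6.15 + 0.62 = 6.77%.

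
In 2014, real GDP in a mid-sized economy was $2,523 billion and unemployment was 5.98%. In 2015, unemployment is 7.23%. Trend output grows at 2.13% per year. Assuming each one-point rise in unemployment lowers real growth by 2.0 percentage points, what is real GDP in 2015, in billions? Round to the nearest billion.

$2,514 billion

Δu = 7.23 - 5.98 = 1.25 points.
Okun's law (growth form): g_Y = g_Y* - β × Δu = 2.13 - 2.0 × (1.25) = 2.13 - 2.5 = -0.37%.
Real GDP in the next year = 2523 × (1 - 0.37/100) = 2523 × 0.9963 ≈ 2514 billion.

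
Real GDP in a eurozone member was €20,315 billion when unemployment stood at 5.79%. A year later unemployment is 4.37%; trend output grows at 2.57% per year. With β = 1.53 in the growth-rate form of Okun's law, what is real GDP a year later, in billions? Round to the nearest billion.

Δu = 4.37 - 5.79 = -1.42 points.
Okun's law (growth form): g_Y = g_Y* - β × Δu = 2.57 - 1.53 × (-1.42) = 2.57 + 2.1726 = 4.7426%.
Real GDP in the next year = 20315 × (1 + 4.7426/100) = 20315 × 1.047426 ≈ 21278 billion.

€21,278 billion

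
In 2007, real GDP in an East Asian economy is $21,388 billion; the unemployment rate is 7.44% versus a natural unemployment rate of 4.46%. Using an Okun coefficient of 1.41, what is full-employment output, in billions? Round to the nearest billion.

Unemployment gap = 7.44 - 4.46 = 2.98 points, so output gap = -1.41 × 2.98 = -4.2018%.
Since Y = Y* × (1 + gap/100), Y* = 21388/0.957982 ≈ 22326 billion.

$22,326 billion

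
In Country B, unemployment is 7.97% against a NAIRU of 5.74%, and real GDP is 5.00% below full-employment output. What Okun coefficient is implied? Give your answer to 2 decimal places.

β ≈ 2.24

Okun's law: output gap = -β × (u - u*).
-5.00 = -β × (7.97 - 5.74) = -β × 2.23, so β = 5/2.23 = 2.24.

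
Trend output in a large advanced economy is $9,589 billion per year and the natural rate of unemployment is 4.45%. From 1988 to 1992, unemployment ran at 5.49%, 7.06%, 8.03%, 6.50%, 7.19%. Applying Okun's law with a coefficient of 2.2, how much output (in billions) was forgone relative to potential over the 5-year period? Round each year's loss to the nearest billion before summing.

$2,535 billion

Year 1988: gap = -2.2 × (5.49 - 4.45) = -2.288%, loss ≈ 9589 × 2.288/100 ≈ 219.
Year 1989: gap = -2.2 × (7.06 - 4.45) = -5.742%, loss ≈ 9589 × 5.742/100 ≈ 551.
Year 1990: gap = -2.2 × (8.03 - 4.45) = -7.876%, loss ≈ 9589 × 7.876/100 ≈ 755.
Year 1991: gap = -2.2 × (6.5 - 4.45) = -4.51%, loss ≈ 9589 × 4.51/100 ≈ 432.
Year 1992: gap = -2.2 × (7.19 - 4.45) = -6.028%, loss ≈ 9589 × 6.028/100 ≈ 578.
Total lost output = 219 + 551 + 755 + 432 + 578 = 2535 billion.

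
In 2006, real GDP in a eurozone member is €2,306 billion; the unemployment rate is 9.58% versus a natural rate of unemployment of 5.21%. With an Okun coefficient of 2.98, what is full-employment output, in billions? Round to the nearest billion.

€2,651 billion

Unemployment gap = 9.58 - 5.21 = 4.37 points, so output gap = -2.98 × 4.37 = -13.0226%.
Since Y = Y* × (1 + gap/100), Y* = 2306/0.869774 ≈ 2651 billion.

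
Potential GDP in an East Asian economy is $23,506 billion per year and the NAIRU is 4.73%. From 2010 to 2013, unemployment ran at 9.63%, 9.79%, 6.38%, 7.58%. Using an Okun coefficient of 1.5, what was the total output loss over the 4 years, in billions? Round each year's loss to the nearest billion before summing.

$5,099 billion

Year 2010: gap = -1.5 × (9.63 - 4.73) = -7.35%, loss ≈ 23506 × 7.35/100 ≈ 1728.
Year 2011: gap = -1.5 × (9.79 - 4.73) = -7.59%, loss ≈ 23506 × 7.59/100 ≈ 1784.
Year 2012: gap = -1.5 × (6.38 - 4.73) = -2.475%, loss ≈ 23506 × 2.475/100 ≈ 582.
Year 2013: gap = -1.5 × (7.58 - 4.73) = -4.275%, loss ≈ 23506 × 4.275/100 ≈ 1005.
Total lost output = 1728 + 1784 + 582 + 1005 = 5099 billion.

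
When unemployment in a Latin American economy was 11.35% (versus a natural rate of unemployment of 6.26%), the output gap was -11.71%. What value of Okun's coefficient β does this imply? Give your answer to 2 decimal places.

β ≈ 2.30

Okun's law: output gap = -β × (u - u*).
-11.71 = -β × (11.35 - 6.26) = -β × 5.09, so β = 11.71/5.09 = 2.30.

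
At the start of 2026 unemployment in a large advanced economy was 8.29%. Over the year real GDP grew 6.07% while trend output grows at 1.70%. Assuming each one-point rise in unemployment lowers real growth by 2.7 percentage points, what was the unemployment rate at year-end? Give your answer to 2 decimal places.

6.67%

Growth-rate Okun's law: g_Y = g_Y* - β × Δu, so Δu = (g_Y* - g_Y)/β.
Δu = (1.7 - 6.07)/2.7 = -4.37/2.7 = -1.62 percentage points.
Year-end unemployment = 8.29 - 1.62 = 6.67%.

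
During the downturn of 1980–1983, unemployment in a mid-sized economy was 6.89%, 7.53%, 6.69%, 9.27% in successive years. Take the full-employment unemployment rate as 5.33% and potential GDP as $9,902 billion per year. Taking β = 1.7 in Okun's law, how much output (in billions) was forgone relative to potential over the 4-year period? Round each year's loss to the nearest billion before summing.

Year 1980: gap = -1.7 × (6.89 - 5.33) = -2.652%, loss ≈ 9902 × 2.652/100 ≈ 263.
Year 1981: gap = -1.7 × (7.53 - 5.33) = -3.74%, loss ≈ 9902 × 3.74/100 ≈ 370.
Year 1982: gap = -1.7 × (6.69 - 5.33) = -2.312%, loss ≈ 9902 × 2.312/100 ≈ 229.
Year 1983: gap = -1.7 × (9.27 - 5.33) = -6.698%, loss ≈ 9902 × 6.698/100 ≈ 663.
Total lost output = 263 + 370 + 229 + 663 = 1525 billion.

$1,525 billion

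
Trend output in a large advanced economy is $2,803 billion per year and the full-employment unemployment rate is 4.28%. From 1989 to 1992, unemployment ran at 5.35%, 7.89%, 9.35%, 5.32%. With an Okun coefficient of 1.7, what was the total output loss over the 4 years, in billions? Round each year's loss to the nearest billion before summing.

$515 billion

Year 1989: gap = -1.7 × (5.35 - 4.28) = -1.819%, loss ≈ 2803 × 1.819/100 ≈ 51.
Year 1990: gap = -1.7 × (7.89 - 4.28) = -6.137%, loss ≈ 2803 × 6.137/100 ≈ 172.
Year 1991: gap = -1.7 × (9.35 - 4.28) = -8.619%, loss ≈ 2803 × 8.619/100 ≈ 242.
Year 1992: gap = -1.7 × (5.32 - 4.28) = -1.768%, loss ≈ 2803 × 1.768/100 ≈ 50.
Total lost output = 51 + 172 + 242 + 50 = 515 billion.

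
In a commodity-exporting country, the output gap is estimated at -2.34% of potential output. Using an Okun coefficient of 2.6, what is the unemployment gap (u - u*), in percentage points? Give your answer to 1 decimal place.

0.9 percentage points

Okun's law: output gap = -β × (u - u*), so u - u* = -(output gap)/β.
u - u* = -(-2.34)/2.6 = 0.9 percentage points.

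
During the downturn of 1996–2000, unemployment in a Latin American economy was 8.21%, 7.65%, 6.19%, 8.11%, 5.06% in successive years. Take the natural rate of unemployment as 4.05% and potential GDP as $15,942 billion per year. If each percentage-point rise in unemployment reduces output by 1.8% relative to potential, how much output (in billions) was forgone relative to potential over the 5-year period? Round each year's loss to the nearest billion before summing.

Year 1996: gap = -1.8 × (8.21 - 4.05) = -7.488%, loss ≈ 15942 × 7.488/100 ≈ 1194.
Year 1997: gap = -1.8 × (7.65 - 4.05) = -6.48%, loss ≈ 15942 × 6.48/100 ≈ 1033.
Year 1998: gap = -1.8 × (6.19 - 4.05) = -3.852%, loss ≈ 15942 × 3.852/100 ≈ 614.
Year 1999: gap = -1.8 × (8.11 - 4.05) = -7.308%, loss ≈ 15942 × 7.308/100 ≈ 1165.
Year 2000: gap = -1.8 × (5.06 - 4.05) = -1.818%, loss ≈ 15942 × 1.818/100 ≈ 290.
Total lost output = 1194 + 1033 + 614 + 1165 + 290 = 4296 billion.

$4,296 billion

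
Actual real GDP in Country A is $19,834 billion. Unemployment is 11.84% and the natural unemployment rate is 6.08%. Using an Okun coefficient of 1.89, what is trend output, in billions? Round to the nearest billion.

$22,257 billion

Unemployment gap = 11.84 - 6.08 = 5.76 points, so output gap = -1.89 × 5.76 = -10.8864%.
Since Y = Y* × (1 + gap/100), Y* = 19834/0.891136 ≈ 22257 billion.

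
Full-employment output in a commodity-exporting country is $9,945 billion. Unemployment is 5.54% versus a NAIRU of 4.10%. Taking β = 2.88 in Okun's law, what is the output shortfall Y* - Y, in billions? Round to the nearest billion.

Output gap = -2.88 × (5.54 - 4.1) = -2.88 × 1.44 = -4.1472%.
Actual GDP ≈ 9945 × 0.958528 ≈ 9533 billion, so the shortfall is 9945 - 9533 = 412 billion.

$412 billion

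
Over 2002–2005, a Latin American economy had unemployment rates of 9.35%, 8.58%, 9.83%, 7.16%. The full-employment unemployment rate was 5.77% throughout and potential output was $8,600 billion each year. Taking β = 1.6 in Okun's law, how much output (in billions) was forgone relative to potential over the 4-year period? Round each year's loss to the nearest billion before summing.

Year 2002: gap = -1.6 × (9.35 - 5.77) = -5.728%, loss ≈ 8600 × 5.728/100 ≈ 493.
Year 2003: gap = -1.6 × (8.58 - 5.77) = -4.496%, loss ≈ 8600 × 4.496/100 ≈ 387.
Year 2004: gap = -1.6 × (9.83 - 5.77) = -6.496%, loss ≈ 8600 × 6.496/100 ≈ 559.
Year 2005: gap = -1.6 × (7.16 - 5.77) = -2.224%, loss ≈ 8600 × 2.224/100 ≈ 191.
Total lost output = 493 + 387 + 559 + 191 = 1630 billion.

$1,630 billion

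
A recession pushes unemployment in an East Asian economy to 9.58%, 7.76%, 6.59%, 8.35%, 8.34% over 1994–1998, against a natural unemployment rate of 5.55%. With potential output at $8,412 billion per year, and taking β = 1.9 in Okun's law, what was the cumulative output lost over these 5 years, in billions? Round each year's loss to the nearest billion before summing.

$2,057 billion

Year 1994: gap = -1.9 × (9.58 - 5.55) = -7.657%, loss ≈ 8412 × 7.657/100 ≈ 644.
Year 1995: gap = -1.9 × (7.76 - 5.55) = -4.199%, loss ≈ 8412 × 4.199/100 ≈ 353.
Year 1996: gap = -1.9 × (6.59 - 5.55) = -1.976%, loss ≈ 8412 × 1.976/100 ≈ 166.
Year 1997: gap = -1.9 × (8.35 - 5.55) = -5.32%, loss ≈ 8412 × 5.32/100 ≈ 448.
Year 1998: gap = -1.9 × (8.34 - 5.55) = -5.301%, loss ≈ 8412 × 5.301/100 ≈ 446.
Total lost output = 644 + 353 + 166 + 448 + 446 = 2057 billion.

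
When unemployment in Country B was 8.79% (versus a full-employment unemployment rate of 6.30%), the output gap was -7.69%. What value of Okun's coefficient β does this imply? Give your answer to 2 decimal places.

β ≈ 3.09

Okun's law: output gap = -β × (u - u*).
-7.69 = -β × (8.79 - 6.3) = -β × 2.49, so β = 7.69/2.49 = 3.09.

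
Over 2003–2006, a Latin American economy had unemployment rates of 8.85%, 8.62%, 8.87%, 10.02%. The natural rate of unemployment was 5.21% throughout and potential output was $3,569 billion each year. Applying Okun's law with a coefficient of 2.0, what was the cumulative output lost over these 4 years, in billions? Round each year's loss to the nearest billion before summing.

$1,107 billion

Year 2003: gap = -2.0 × (8.85 - 5.21) = -7.28%, loss ≈ 3569 × 7.28/100 ≈ 260.
Year 2004: gap = -2.0 × (8.62 - 5.21) = -6.82%, loss ≈ 3569 × 6.82/100 ≈ 243.
Year 2005: gap = -2.0 × (8.87 - 5.21) = -7.32%, loss ≈ 3569 × 7.32/100 ≈ 261.
Year 2006: gap = -2.0 × (10.02 - 5.21) = -9.62%, loss ≈ 3569 × 9.62/100 ≈ 343.
Total lost output = 260 + 243 + 261 + 343 = 1107 billion.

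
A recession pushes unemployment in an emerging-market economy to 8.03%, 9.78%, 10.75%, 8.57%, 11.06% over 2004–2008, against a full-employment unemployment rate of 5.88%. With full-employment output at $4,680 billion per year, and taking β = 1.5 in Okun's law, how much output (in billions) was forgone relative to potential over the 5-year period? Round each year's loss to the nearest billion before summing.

Year 2004: gap = -1.5 × (8.03 - 5.88) = -3.225%, loss ≈ 4680 × 3.225/100 ≈ 151.
Year 2005: gap = -1.5 × (9.78 - 5.88) = -5.85%, loss ≈ 4680 × 5.85/100 ≈ 274.
Year 2006: gap = -1.5 × (10.75 - 5.88) = -7.305%, loss ≈ 4680 × 7.305/100 ≈ 342.
Year 2007: gap = -1.5 × (8.57 - 5.88) = -4.035%, loss ≈ 4680 × 4.035/100 ≈ 189.
Year 2008: gap = -1.5 × (11.06 - 5.88) = -7.77%, loss ≈ 4680 × 7.77/100 ≈ 364.
Total lost output = 151 + 274 + 342 + 189 + 364 = 1320 billion.

$1,320 billion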